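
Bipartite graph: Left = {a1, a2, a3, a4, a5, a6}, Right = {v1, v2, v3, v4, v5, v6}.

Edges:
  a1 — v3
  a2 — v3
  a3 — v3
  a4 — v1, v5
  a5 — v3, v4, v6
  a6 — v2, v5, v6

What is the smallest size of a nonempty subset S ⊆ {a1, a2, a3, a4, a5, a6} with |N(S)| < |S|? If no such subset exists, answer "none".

Take S = {a1, a2}. Its neighbourhood is {v3}, so |N(S)| = 1 < |S| = 2.
No single vertex violates Hall's condition since each has at least one neighbour, so 2 is the minimum.

2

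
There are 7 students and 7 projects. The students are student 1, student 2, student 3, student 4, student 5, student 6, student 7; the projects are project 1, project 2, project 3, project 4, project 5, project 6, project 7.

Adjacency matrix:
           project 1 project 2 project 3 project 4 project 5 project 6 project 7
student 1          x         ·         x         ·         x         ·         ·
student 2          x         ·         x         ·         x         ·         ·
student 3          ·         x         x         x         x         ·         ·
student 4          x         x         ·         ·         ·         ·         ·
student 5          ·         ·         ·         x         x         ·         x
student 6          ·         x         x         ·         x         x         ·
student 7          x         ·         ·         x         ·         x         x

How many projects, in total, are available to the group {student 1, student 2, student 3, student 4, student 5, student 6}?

7

The union of neighbours of {student 1, student 2, student 3, student 4, student 5, student 6} is {project 1, project 2, project 3, project 4, project 5, project 6, project 7}, which has 7 elements.
Since |N(S)| = 7 ≥ |S| = 6, Hall's condition holds for this subset.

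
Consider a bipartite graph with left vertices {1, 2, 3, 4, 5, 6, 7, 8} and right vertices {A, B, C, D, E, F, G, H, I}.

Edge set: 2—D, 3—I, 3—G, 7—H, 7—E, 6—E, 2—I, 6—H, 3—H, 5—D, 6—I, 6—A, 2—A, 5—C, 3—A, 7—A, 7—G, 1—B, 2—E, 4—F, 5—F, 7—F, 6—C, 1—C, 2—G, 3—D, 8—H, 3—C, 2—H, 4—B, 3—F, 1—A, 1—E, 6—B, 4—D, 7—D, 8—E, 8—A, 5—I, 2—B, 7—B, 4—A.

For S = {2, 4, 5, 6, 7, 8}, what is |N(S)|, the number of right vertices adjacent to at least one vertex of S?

9

The union of neighbours of {2, 4, 5, 6, 7, 8} is {A, B, C, D, E, F, G, H, I}, which has 9 elements.
Since |N(S)| = 9 ≥ |S| = 6, Hall's condition holds for this subset.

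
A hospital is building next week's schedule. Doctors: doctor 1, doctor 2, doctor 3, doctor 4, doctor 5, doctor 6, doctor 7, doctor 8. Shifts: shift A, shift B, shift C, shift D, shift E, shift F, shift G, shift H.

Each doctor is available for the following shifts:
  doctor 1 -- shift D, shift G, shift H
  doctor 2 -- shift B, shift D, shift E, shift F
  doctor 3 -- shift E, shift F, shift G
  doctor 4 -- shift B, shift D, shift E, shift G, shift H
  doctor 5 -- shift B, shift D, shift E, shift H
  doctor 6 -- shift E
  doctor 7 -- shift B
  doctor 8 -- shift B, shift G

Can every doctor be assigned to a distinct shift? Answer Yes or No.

The set {doctor 1, doctor 2, doctor 3, doctor 4, doctor 5, doctor 6, doctor 7, doctor 8} has only 6 neighbours ({shift B, shift D, shift E, shift F, shift G, shift H}), so by Hall's theorem at most 6 of the 8 doctors can be matched.
Hence no matching covers every doctor.

No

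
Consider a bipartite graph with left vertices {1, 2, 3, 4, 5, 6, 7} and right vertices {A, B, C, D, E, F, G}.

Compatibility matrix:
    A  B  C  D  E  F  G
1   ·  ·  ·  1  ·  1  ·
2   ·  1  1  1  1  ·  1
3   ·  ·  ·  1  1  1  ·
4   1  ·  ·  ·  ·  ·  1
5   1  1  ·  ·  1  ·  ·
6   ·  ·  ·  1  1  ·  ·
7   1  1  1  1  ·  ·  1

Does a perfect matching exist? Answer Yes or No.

Yes

A valid assignment of size 7: 1-F, 2-C, 3-D, 4-A, 5-B, 6-E, 7-G.
All 7 left vertices are covered.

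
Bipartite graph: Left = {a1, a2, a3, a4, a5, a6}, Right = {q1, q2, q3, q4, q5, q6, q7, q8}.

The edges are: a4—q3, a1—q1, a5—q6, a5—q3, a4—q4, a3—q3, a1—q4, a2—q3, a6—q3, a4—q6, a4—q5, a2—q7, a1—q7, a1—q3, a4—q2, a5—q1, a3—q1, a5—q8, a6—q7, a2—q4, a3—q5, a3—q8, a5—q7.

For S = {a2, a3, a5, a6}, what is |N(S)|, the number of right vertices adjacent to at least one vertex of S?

The union of neighbours of {a2, a3, a5, a6} is {q1, q3, q4, q5, q6, q7, q8}, which has 7 elements.
Since |N(S)| = 7 ≥ |S| = 4, Hall's condition holds for this subset.

7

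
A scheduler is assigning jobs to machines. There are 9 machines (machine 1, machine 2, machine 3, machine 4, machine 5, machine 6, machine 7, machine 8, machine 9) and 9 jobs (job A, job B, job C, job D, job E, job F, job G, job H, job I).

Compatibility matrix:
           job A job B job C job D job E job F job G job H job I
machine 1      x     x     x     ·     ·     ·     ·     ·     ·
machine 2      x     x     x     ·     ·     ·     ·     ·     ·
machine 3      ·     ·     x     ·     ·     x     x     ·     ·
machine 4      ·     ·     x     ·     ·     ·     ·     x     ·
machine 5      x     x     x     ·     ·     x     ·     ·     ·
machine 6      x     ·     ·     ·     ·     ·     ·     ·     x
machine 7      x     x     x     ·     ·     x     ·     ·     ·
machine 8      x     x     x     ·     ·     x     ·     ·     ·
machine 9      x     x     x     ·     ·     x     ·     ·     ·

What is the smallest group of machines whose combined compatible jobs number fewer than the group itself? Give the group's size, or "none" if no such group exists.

Take S = {machine 1, machine 2, machine 5, machine 7, machine 8}. Its neighbourhood is {job A, job B, job C, job F}, so |N(S)| = 4 < |S| = 5.
Every subset of size less than 5 has at least as many neighbours as members, so 5 is the minimum.

5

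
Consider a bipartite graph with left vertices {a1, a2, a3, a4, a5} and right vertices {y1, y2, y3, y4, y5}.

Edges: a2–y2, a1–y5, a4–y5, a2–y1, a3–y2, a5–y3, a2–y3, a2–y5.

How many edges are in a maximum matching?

A valid assignment of size 4: a1–y5, a2–y1, a3–y2, a5–y3.
The set {a1, a4} has only 1 neighbour ({y5}), so by Hall's theorem at most 4 of the 5 left vertices can be matched.

4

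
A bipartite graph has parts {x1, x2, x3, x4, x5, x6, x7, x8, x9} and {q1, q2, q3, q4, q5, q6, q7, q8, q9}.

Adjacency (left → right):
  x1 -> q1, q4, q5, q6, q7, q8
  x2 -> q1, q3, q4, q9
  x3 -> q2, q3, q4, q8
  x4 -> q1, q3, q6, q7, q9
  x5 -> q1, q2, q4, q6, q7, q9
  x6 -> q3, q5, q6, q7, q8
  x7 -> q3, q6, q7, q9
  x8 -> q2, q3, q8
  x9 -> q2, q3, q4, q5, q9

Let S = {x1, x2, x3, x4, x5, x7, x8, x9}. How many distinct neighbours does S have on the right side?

9

The union of neighbours of {x1, x2, x3, x4, x5, x7, x8, x9} is {q1, q2, q3, q4, q5, q6, q7, q8, q9}, which has 9 elements.
Since |N(S)| = 9 ≥ |S| = 8, Hall's condition holds for this subset.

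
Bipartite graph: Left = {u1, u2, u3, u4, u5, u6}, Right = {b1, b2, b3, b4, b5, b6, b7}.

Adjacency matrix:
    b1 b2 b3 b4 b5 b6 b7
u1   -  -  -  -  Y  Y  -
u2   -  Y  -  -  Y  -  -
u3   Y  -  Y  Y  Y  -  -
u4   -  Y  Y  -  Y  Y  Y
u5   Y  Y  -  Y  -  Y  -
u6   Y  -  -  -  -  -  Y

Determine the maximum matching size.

6

For example, pair u1–b6, u2–b2, u3–b3, u4–b5, u5–b4, u6–b7.
This saturates every left vertex, so 6 is the maximum.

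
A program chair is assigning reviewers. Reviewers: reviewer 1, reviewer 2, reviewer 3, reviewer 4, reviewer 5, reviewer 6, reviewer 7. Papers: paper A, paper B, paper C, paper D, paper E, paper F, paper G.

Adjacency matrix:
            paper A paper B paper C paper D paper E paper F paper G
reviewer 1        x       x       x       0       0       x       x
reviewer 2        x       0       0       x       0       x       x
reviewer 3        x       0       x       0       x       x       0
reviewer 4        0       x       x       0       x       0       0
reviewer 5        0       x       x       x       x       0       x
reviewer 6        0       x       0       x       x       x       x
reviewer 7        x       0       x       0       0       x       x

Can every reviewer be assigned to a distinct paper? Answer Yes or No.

Yes

A valid assignment of size 7: reviewer 1-paper B, reviewer 2-paper F, reviewer 3-paper A, reviewer 4-paper E, reviewer 5-paper D, reviewer 6-paper G, reviewer 7-paper C.
Every reviewer is matched, so this is a perfect matching.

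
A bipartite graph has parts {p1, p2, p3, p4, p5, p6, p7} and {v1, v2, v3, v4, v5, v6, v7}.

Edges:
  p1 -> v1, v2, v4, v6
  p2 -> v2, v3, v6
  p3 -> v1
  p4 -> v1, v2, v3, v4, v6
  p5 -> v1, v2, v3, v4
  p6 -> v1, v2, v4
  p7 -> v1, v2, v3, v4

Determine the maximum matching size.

One maximum matching: p1-v6, p2-v3, p3-v1, p4-v4, p5-v2.
The set {p1, p2, p3, p4, p5, p6, p7} has only 5 neighbours ({v1, v2, v3, v4, v6}), so by Hall's theorem at most 5 of the 7 left vertices can be matched.

5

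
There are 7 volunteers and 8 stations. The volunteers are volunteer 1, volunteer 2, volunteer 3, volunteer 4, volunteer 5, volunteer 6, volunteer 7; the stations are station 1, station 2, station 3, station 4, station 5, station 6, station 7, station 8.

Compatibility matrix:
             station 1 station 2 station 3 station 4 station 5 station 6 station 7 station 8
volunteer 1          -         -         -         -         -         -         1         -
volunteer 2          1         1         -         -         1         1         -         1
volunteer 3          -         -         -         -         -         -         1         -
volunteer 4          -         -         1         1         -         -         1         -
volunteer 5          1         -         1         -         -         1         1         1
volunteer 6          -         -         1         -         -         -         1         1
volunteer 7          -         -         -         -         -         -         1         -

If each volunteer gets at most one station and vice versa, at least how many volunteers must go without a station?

2

A valid assignment of size 5: volunteer 1-station 7, volunteer 2-station 2, volunteer 4-station 4, volunteer 5-station 8, volunteer 6-station 3.
The set {volunteer 1, volunteer 3, volunteer 7} has only 1 neighbour ({station 7}), so by Hall's theorem at most 5 of the 7 volunteers can be matched.
That matches 5 of the 7, leaving 2 unmatched; no matching can do better.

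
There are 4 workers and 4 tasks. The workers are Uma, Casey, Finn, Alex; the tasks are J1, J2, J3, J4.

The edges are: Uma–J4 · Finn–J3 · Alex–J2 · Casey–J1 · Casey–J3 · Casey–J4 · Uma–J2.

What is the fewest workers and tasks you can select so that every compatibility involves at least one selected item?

A maximum matching has 4 edges (e.g. Uma–J4, Casey–J1, Finn–J3, Alex–J2).
By König's theorem the minimum vertex cover has the same size. One such cover is {Uma, Casey, Finn, Alex}.

4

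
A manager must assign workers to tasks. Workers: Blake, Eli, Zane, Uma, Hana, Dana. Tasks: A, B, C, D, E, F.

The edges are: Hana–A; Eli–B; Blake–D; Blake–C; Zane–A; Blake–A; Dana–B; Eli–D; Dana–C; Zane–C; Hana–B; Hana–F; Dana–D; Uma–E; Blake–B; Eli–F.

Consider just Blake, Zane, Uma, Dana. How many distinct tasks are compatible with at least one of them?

The union of neighbours of {Blake, Zane, Uma, Dana} is {A, B, C, D, E}, which has 5 elements.
Since |N(S)| = 5 ≥ |S| = 4, Hall's condition holds for this subset.

5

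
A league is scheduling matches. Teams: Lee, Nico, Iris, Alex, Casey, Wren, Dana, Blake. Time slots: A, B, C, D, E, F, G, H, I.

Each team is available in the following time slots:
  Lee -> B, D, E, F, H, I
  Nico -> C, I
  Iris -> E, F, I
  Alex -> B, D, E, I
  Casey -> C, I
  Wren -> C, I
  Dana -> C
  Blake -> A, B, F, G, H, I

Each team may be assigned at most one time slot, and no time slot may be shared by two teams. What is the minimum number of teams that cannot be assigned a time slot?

For example, pair Lee–H, Nico–I, Iris–E, Alex–B, Casey–C, Blake–G.
The set {Nico, Casey, Wren, Dana} has only 2 neighbours ({C, I}), so by Hall's theorem at most 6 of the 8 teams can be matched.
That matches 6 of the 8, leaving 2 unmatched; no matching can do better.

2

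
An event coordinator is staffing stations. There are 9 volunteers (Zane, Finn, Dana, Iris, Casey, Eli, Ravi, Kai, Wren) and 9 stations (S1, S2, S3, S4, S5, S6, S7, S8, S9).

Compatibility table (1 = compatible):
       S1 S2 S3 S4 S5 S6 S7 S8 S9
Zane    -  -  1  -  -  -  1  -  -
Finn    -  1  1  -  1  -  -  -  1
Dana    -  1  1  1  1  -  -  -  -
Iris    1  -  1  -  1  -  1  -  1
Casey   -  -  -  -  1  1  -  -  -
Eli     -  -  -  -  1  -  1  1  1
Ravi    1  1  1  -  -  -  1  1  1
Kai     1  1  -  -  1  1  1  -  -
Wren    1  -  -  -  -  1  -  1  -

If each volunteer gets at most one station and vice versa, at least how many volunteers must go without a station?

A valid assignment of size 9: Zane–S3, Finn–S9, Dana–S4, Iris–S1, Casey–S5, Eli–S7, Ravi–S2, Kai–S6, Wren–S8.
All 9 volunteers are matched, so no larger matching exists.
That matches 9 of the 9, leaving 0 unmatched; no matching can do better.

0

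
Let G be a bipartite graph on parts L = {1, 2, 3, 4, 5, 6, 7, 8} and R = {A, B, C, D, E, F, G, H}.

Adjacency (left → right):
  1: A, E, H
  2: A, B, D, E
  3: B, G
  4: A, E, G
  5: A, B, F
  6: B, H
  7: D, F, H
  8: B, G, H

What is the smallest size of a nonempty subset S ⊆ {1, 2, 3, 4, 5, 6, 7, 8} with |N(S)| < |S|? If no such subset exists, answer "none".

Take S = {1, 2, 3, 4, 5, 6, 7, 8}. Its neighbourhood is {A, B, D, E, F, G, H}, so |N(S)| = 7 < |S| = 8.
Every subset of size less than 8 has at least as many neighbours as members, so 8 is the minimum.

8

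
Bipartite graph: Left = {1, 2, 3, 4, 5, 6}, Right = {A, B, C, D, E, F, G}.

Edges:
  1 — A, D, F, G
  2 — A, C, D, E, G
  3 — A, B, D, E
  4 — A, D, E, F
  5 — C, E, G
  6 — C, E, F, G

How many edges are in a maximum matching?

One maximum matching: 1→F, 2→G, 3→B, 4→D, 5→C, 6→E.
All 6 left vertices are matched, so no larger matching exists.

6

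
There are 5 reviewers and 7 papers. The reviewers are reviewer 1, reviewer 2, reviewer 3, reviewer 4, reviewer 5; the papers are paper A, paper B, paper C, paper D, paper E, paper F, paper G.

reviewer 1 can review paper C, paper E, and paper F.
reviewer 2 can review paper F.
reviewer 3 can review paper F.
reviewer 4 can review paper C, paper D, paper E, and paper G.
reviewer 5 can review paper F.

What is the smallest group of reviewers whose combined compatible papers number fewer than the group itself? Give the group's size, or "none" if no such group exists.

2

Take S = {reviewer 2, reviewer 3}. Its neighbourhood is {paper F}, so |N(S)| = 1 < |S| = 2.
No single vertex violates Hall's condition since each has at least one neighbour, so 2 is the minimum.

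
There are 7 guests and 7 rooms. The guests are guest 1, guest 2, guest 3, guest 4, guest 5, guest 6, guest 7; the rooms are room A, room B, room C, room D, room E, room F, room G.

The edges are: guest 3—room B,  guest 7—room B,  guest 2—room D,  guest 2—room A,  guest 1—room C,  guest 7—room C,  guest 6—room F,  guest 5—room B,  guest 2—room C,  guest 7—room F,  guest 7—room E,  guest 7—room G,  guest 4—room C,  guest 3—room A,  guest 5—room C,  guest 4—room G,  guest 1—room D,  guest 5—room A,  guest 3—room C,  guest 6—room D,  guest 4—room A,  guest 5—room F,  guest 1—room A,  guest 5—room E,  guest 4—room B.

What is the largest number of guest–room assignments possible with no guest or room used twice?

One maximum matching: guest 1→room D, guest 2→room A, guest 3→room B, guest 4→room G, guest 5→room E, guest 6→room F, guest 7→room C.
This saturates every guest, so 7 is the maximum.

7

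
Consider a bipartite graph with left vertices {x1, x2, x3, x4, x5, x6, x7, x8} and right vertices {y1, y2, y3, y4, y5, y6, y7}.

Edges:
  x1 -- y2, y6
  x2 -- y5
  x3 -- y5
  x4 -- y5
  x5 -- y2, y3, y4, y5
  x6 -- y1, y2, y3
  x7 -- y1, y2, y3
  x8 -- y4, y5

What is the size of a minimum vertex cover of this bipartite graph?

6

{x1, x5, x6, x7, x8, y5} is a vertex cover of size 6: every edge has an endpoint in this set.
No smaller cover exists because x1–y6, x2–y5, x5–y2, x6–y1, x7–y3, x8–y4 is a matching of size 6, and a cover must include an endpoint of each of these disjoint edges (König's theorem).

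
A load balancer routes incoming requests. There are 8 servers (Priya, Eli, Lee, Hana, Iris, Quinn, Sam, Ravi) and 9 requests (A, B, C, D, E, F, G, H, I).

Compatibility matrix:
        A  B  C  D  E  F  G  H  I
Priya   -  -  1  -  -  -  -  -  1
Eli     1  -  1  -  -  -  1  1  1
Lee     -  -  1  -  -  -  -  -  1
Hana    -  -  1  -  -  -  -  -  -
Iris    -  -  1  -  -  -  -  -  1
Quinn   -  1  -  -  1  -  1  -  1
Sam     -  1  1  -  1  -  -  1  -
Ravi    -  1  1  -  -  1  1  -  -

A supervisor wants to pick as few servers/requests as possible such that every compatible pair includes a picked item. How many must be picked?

{Eli, Quinn, Sam, Ravi, C, I} is a vertex cover of size 6: every edge has an endpoint in this set.
No smaller cover exists because Priya–I, Eli–A, Lee–C, Quinn–G, Sam–E, Ravi–B is a matching of size 6, and a cover must include an endpoint of each of these disjoint edges (König's theorem).

6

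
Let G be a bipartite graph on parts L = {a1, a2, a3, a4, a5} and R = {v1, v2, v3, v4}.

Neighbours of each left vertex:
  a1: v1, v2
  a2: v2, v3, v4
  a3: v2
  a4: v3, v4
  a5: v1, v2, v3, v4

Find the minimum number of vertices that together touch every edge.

4

{v1, v2, v3, v4} is a vertex cover of size 4: every edge has an endpoint in this set.
No smaller cover exists because a1–v1, a2–v3, a3–v2, a4–v4 is a matching of size 4, and a cover must include an endpoint of each of these disjoint edges (König's theorem).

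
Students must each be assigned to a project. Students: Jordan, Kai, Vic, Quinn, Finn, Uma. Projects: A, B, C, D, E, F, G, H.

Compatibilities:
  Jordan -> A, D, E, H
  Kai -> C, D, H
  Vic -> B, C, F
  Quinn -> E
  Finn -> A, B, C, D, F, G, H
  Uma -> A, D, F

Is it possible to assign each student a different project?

Yes

One maximum matching: Jordan-D, Kai-C, Vic-B, Quinn-E, Finn-G, Uma-F.
Every student is matched, so this matching saturates all of them.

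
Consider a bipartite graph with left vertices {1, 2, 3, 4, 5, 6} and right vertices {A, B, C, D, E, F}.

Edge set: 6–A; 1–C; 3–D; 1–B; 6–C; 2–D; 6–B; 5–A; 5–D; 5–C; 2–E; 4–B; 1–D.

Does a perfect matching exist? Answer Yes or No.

No

The set {1, 3, 4, 5, 6} has only 4 neighbours ({A, B, C, D}), so by Hall's theorem at most 5 of the 6 left vertices can be matched.
Hence no matching covers every left vertex.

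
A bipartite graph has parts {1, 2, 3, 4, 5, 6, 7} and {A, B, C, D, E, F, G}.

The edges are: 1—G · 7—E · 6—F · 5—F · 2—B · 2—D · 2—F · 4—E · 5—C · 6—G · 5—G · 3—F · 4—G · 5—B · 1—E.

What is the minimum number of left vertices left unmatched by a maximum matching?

2

One maximum matching: 1→G, 2→D, 3→F, 4→E, 5→B.
The set {1, 3, 4, 6, 7} has only 3 neighbours ({E, F, G}), so by Hall's theorem at most 5 of the 7 left vertices can be matched.
That matches 5 of the 7, leaving 2 unmatched; no matching can do better.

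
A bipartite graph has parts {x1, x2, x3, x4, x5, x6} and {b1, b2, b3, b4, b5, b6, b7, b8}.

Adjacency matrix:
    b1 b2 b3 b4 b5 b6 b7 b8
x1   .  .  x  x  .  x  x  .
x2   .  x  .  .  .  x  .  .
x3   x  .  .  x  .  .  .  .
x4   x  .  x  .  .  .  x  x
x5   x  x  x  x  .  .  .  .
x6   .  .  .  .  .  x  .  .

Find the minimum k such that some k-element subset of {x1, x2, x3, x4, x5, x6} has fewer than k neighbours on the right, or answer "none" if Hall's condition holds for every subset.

none

A matching saturating every left vertex exists, for instance x1→b3, x2→b2, x3→b1, x4→b8, x5→b4, x6→b6.
By Hall's marriage theorem, this means |N(S)| ≥ |S| for every subset S, so no violating subset exists.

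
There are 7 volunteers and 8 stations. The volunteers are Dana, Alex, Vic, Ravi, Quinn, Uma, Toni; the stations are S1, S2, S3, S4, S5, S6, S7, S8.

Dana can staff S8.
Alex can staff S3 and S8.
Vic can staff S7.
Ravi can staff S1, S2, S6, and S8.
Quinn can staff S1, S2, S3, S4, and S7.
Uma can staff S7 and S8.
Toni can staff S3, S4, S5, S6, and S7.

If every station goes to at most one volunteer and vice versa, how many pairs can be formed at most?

6

One maximum matching: Dana→S8, Alex→S3, Vic→S7, Ravi→S2, Quinn→S4, Toni→S6.
The set {Dana, Vic, Uma} has only 2 neighbours ({S7, S8}), so by Hall's theorem at most 6 of the 7 volunteers can be matched.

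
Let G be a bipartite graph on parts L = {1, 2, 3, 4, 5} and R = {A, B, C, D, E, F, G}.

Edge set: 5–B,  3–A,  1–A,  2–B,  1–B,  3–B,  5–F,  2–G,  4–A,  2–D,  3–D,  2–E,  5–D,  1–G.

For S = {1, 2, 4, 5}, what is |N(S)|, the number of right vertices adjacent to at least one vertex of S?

6

The union of neighbours of {1, 2, 4, 5} is {A, B, D, E, F, G}, which has 6 elements.
Since |N(S)| = 6 ≥ |S| = 4, Hall's condition holds for this subset.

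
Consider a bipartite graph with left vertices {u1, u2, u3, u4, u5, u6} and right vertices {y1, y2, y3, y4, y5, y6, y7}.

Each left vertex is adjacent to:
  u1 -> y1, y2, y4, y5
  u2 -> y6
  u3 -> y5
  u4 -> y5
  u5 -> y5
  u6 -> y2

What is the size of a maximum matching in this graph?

One maximum matching: u1→y1, u2→y6, u3→y5, u6→y2.
The set {u3, u4, u5} has only 1 neighbour ({y5}), so by Hall's theorem at most 4 of the 6 left vertices can be matched.

4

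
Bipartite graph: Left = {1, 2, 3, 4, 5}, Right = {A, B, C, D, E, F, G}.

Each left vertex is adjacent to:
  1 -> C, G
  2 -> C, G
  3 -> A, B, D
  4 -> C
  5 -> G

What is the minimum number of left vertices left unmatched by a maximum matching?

2

For example, pair 1–G, 2–C, 3–B.
The set {1, 2, 4, 5} has only 2 neighbours ({C, G}), so by Hall's theorem at most 3 of the 5 left vertices can be matched.
That matches 3 of the 5, leaving 2 unmatched; no matching can do better.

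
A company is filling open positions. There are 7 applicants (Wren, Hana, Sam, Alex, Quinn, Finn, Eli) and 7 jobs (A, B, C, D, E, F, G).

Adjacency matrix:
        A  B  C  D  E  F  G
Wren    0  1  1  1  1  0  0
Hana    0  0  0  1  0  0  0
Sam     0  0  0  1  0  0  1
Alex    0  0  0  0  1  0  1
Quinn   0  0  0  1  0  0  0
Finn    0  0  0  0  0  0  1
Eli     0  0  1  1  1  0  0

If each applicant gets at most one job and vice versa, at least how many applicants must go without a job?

2

A valid assignment of size 5: Wren–B, Hana–D, Sam–G, Alex–E, Eli–C.
The set {Hana, Sam, Quinn, Finn} has only 2 neighbours ({D, G}), so by Hall's theorem at most 5 of the 7 applicants can be matched.
That matches 5 of the 7, leaving 2 unmatched; no matching can do better.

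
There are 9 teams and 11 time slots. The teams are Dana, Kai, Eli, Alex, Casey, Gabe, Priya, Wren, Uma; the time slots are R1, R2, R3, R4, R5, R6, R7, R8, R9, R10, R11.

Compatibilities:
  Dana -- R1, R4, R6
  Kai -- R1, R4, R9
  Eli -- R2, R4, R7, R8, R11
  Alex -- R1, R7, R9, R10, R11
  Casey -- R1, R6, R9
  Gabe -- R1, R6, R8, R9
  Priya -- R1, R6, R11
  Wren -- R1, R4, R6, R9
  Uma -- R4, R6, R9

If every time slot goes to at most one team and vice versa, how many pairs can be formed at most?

8

One maximum matching: Dana–R1, Kai–R9, Eli–R2, Alex–R10, Casey–R6, Gabe–R8, Priya–R11, Wren–R4.
The set {Dana, Kai, Casey, Wren, Uma} has only 4 neighbours ({R1, R4, R6, R9}), so by Hall's theorem at most 8 of the 9 teams can be matched.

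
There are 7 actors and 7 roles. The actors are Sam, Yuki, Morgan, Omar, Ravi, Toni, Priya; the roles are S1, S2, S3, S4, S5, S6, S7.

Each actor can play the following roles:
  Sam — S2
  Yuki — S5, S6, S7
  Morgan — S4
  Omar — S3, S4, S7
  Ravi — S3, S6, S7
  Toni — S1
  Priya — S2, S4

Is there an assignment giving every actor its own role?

The set {Sam, Morgan, Priya} has only 2 neighbours ({S2, S4}), so by Hall's theorem at most 6 of the 7 actors can be matched.
Hence no matching covers every actor.

No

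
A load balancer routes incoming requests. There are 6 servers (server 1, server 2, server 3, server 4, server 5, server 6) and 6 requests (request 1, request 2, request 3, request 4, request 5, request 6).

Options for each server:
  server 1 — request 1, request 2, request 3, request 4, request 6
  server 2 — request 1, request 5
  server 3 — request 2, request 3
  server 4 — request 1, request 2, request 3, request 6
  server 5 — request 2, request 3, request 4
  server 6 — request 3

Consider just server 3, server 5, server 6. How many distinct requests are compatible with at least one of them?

The union of neighbours of {server 3, server 5, server 6} is {request 2, request 3, request 4}, which has 3 elements.
Since |N(S)| = 3 ≥ |S| = 3, Hall's condition holds for this subset.

3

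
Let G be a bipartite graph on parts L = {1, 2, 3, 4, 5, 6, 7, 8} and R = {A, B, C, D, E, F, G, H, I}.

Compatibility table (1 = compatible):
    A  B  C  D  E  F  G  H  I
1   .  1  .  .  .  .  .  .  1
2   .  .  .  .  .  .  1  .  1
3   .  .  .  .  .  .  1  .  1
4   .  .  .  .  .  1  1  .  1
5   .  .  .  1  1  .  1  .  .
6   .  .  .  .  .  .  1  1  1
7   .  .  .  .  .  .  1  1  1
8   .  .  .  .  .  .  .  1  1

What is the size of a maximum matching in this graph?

6

For example, pair 1–B, 2–I, 3–G, 4–F, 5–E, 6–H.
The set {2, 3, 6, 7, 8} has only 3 neighbours ({G, H, I}), so by Hall's theorem at most 6 of the 8 left vertices can be matched.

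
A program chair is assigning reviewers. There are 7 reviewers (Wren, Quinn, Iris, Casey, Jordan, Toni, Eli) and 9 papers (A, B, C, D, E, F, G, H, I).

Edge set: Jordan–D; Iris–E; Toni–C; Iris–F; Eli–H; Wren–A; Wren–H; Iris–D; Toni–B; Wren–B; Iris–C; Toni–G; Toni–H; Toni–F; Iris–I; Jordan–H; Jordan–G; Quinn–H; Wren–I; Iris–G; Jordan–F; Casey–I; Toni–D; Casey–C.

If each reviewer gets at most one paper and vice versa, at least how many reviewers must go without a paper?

1

For example, pair Wren-I, Quinn-H, Iris-E, Casey-C, Jordan-F, Toni-G.
The set {Quinn, Eli} has only 1 neighbour ({H}), so by Hall's theorem at most 6 of the 7 reviewers can be matched.
That matches 6 of the 7, leaving 1 unmatched; no matching can do better.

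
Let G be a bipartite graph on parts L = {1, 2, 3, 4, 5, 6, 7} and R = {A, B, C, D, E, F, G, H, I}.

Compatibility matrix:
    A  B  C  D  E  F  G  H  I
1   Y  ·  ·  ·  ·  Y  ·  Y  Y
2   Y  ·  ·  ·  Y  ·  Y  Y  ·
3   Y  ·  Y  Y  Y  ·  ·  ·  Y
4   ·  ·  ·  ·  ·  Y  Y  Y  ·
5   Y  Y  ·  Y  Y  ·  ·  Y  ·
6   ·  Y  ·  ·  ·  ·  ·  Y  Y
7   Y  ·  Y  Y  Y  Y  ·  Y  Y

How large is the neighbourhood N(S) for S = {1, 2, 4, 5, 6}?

The union of neighbours of {1, 2, 4, 5, 6} is {A, B, D, E, F, G, H, I}, which has 8 elements.
Since |N(S)| = 8 ≥ |S| = 5, Hall's condition holds for this subset.

8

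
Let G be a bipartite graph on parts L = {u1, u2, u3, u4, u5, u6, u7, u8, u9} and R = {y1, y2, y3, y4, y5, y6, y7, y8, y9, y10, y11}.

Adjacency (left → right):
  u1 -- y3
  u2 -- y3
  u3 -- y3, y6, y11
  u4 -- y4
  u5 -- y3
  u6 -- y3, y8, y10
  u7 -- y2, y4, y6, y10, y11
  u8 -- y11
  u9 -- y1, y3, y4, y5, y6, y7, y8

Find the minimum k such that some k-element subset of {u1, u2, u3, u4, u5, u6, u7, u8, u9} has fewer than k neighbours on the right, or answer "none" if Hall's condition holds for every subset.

2

Take S = {u1, u2}. Its neighbourhood is {y3}, so |N(S)| = 1 < |S| = 2.
No single vertex violates Hall's condition since each has at least one neighbour, so 2 is the minimum.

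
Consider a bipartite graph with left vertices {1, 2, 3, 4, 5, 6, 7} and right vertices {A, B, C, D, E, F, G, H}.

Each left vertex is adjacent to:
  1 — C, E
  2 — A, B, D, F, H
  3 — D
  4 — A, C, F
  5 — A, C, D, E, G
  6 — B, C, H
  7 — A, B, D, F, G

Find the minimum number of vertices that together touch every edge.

7

The 7 edges 1–E, 2–H, 3–D, 4–F, 5–A, 6–B, 7–G form a matching, so any vertex cover needs at least 7 vertices (one per matched edge).
Conversely {1, 2, 3, 4, 5, 6, 7} meets every edge and has exactly 7 vertices, so 7 is optimal.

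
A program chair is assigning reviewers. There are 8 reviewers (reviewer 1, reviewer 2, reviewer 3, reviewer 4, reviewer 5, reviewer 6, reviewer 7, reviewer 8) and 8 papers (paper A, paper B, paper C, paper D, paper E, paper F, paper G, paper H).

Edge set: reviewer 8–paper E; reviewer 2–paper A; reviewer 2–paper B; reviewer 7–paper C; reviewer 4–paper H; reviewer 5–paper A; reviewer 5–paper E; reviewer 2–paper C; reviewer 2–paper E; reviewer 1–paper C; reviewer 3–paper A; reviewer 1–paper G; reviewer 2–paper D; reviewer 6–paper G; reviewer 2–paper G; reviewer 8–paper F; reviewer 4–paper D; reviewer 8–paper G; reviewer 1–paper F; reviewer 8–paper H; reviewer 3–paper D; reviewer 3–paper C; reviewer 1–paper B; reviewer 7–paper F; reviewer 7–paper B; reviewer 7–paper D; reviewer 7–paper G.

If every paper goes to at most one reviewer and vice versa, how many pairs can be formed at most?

8

For example, pair reviewer 1-paper F, reviewer 2-paper C, reviewer 3-paper D, reviewer 4-paper H, reviewer 5-paper A, reviewer 6-paper G, reviewer 7-paper B, reviewer 8-paper E.
This saturates every reviewer, so 8 is the maximum.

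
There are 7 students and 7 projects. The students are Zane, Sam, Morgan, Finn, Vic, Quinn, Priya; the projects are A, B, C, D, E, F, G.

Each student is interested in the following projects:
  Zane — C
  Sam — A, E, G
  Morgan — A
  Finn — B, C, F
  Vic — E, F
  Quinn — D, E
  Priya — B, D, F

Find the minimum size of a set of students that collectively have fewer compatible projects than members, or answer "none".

A matching saturating every student exists, for instance Zane→C, Sam→G, Morgan→A, Finn→F, Vic→E, Quinn→D, Priya→B.
By Hall's marriage theorem, this means |N(S)| ≥ |S| for every subset S, so no violating subset exists.

none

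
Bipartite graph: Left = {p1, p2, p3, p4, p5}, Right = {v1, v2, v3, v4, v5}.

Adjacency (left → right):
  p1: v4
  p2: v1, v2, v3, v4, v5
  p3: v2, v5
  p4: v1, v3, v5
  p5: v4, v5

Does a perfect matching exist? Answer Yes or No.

Yes

A valid assignment of size 5: p1→v4, p2→v3, p3→v2, p4→v1, p5→v5.
All 5 left vertices are covered.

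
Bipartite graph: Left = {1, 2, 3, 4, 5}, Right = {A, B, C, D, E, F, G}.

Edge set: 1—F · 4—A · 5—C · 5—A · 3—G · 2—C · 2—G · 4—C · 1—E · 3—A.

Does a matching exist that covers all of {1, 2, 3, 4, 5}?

The set {2, 3, 4, 5} has only 3 neighbours ({A, C, G}), so by Hall's theorem at most 4 of the 5 left vertices can be matched.
Hence no matching covers every left vertex.

No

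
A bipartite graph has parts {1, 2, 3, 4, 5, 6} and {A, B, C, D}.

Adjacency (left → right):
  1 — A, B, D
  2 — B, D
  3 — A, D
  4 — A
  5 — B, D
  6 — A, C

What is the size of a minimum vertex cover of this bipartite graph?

{6, A, B, D} is a vertex cover of size 4: every edge has an endpoint in this set.
No smaller cover exists because 1–A, 2–B, 3–D, 6–C is a matching of size 4, and a cover must include an endpoint of each of these disjoint edges (König's theorem).

4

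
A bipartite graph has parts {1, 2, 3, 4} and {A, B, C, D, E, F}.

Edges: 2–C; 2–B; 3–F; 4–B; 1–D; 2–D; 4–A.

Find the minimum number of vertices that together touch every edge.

The 4 edges 1–D, 2–C, 3–F, 4–B form a matching, so any vertex cover needs at least 4 vertices (one per matched edge).
Conversely {1, 2, 3, 4} meets every edge and has exactly 4 vertices, so 4 is optimal.

4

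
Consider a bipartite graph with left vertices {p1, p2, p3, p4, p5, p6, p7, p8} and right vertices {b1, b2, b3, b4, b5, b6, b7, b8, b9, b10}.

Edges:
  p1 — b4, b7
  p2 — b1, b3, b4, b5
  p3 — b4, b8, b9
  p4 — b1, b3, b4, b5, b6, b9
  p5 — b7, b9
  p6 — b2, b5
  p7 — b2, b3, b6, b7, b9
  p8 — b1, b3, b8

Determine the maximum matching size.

A valid assignment of size 8: p1-b7, p2-b4, p3-b8, p4-b1, p5-b9, p6-b5, p7-b6, p8-b3.
All 8 left vertices are matched, so no larger matching exists.

8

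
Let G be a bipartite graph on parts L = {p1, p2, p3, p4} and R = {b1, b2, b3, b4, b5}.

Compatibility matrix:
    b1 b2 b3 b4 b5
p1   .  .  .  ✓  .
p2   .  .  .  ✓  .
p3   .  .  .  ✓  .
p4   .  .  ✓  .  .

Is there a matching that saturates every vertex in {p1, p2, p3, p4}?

No

The set {p1, p2, p3} has only 1 neighbour ({b4}), so by Hall's theorem at most 2 of the 4 left vertices can be matched.
Hence no matching covers every left vertex.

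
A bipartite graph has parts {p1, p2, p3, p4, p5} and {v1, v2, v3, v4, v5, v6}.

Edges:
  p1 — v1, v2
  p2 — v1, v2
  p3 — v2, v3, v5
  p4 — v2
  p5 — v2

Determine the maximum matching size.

A valid assignment of size 3: p1→v1, p2→v2, p3→v3.
The set {p1, p2, p4, p5} has only 2 neighbours ({v1, v2}), so by Hall's theorem at most 3 of the 5 left vertices can be matched.

3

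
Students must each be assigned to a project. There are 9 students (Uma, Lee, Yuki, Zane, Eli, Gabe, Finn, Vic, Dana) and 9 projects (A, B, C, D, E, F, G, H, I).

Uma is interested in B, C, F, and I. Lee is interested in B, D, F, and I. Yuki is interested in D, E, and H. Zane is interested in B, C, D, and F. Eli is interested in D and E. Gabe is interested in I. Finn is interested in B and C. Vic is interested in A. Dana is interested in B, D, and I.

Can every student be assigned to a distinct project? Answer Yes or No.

No

The set {Uma, Lee, Zane, Gabe, Finn, Dana} has only 5 neighbours ({B, C, D, F, I}), so by Hall's theorem at most 8 of the 9 students can be matched.
Hence no matching covers every student.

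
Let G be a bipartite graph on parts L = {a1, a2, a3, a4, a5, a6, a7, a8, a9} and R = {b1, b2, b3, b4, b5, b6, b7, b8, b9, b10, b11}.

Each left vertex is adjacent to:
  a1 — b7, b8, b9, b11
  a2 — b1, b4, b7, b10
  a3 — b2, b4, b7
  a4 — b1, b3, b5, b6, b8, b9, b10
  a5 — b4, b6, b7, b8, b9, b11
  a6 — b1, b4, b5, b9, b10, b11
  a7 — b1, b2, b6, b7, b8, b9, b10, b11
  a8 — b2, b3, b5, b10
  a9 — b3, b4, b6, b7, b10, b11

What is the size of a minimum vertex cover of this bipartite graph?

9

{a1, a2, a3, a4, a5, a6, a7, a8, a9} is a vertex cover of size 9: every edge has an endpoint in this set.
No smaller cover exists because a1–b9, a2–b4, a3–b2, a4–b8, a5–b11, a6–b5, a7–b1, a8–b3, a9–b7 is a matching of size 9, and a cover must include an endpoint of each of these disjoint edges (König's theorem).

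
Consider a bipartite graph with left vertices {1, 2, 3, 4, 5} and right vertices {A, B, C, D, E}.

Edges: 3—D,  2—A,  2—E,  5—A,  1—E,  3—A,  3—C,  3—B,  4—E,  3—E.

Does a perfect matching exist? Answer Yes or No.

No

The set {1, 2, 4, 5} has only 2 neighbours ({A, E}), so by Hall's theorem at most 3 of the 5 left vertices can be matched.
Hence no matching covers every left vertex.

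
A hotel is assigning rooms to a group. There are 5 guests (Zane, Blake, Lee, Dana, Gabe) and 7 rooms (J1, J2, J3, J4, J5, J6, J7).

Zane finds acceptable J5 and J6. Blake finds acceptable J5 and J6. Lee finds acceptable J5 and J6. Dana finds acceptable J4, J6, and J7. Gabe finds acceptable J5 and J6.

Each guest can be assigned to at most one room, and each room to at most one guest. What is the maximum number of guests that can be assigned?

For example, pair Zane-J5, Blake-J6, Dana-J7.
The set {Zane, Blake, Lee, Gabe} has only 2 neighbours ({J5, J6}), so by Hall's theorem at most 3 of the 5 guests can be matched.

3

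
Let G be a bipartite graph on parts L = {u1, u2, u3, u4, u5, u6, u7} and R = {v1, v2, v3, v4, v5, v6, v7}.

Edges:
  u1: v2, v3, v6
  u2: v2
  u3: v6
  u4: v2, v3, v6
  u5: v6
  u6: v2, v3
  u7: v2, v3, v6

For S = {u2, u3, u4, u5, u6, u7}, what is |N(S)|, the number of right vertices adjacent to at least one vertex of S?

The union of neighbours of {u2, u3, u4, u5, u6, u7} is {v2, v3, v6}, which has 3 elements.
Since |N(S)| = 3 < |S| = 6, Hall's condition fails for this subset.

3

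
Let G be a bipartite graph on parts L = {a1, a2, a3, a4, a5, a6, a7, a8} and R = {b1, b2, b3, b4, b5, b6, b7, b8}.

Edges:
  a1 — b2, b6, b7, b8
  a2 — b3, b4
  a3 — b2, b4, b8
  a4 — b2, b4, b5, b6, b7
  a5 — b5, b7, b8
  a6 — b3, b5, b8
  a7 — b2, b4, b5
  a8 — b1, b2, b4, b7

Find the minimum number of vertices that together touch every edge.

8

The 8 edges a1–b6, a2–b4, a3–b2, a4–b7, a5–b8, a6–b3, a7–b5, a8–b1 form a matching, so any vertex cover needs at least 8 vertices (one per matched edge).
Conversely {a1, a2, a3, a4, a5, a6, a7, a8} meets every edge and has exactly 8 vertices, so 8 is optimal.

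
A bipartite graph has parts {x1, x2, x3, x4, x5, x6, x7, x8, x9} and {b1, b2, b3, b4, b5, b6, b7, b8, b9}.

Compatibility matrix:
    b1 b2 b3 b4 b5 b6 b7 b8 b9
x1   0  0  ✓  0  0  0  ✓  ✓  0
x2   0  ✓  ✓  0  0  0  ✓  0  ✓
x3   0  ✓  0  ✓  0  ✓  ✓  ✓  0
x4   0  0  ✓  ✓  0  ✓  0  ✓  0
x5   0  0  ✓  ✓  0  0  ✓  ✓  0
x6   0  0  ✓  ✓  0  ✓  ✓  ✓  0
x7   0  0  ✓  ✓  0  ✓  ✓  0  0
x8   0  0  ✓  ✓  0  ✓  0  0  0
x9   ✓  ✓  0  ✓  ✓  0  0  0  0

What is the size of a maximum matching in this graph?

One maximum matching: x1-b8, x2-b9, x3-b2, x4-b4, x5-b7, x6-b6, x7-b3, x9-b5.
The set {x1, x4, x5, x6, x7, x8} has only 5 neighbours ({b3, b4, b6, b7, b8}), so by Hall's theorem at most 8 of the 9 left vertices can be matched.

8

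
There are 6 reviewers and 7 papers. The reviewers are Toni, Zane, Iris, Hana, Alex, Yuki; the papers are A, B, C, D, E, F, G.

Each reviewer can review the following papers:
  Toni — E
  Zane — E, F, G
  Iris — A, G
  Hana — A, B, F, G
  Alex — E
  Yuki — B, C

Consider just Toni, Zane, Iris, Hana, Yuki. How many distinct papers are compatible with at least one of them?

The union of neighbours of {Toni, Zane, Iris, Hana, Yuki} is {A, B, C, E, F, G}, which has 6 elements.
Since |N(S)| = 6 ≥ |S| = 5, Hall's condition holds for this subset.

6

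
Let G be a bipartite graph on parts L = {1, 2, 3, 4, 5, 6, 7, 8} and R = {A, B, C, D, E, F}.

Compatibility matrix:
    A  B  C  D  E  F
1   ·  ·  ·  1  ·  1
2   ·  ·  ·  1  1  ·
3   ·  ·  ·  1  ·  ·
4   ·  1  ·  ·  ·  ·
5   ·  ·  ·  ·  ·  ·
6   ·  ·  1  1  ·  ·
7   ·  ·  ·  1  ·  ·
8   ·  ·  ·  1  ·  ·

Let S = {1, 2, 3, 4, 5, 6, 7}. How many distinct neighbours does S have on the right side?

5

The union of neighbours of {1, 2, 3, 4, 5, 6, 7} is {B, C, D, E, F}, which has 5 elements.
Since |N(S)| = 5 < |S| = 7, Hall's condition fails for this subset.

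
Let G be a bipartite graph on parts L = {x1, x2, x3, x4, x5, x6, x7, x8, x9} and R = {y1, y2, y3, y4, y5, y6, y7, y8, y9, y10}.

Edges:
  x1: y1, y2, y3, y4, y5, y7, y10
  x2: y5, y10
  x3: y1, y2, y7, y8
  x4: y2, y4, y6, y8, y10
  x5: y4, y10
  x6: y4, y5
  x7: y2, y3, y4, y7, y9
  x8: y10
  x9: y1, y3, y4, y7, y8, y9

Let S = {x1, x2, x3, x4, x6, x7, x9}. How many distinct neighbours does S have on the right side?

The union of neighbours of {x1, x2, x3, x4, x6, x7, x9} is {y1, y2, y3, y4, y5, y6, y7, y8, y9, y10}, which has 10 elements.
Since |N(S)| = 10 ≥ |S| = 7, Hall's condition holds for this subset.

10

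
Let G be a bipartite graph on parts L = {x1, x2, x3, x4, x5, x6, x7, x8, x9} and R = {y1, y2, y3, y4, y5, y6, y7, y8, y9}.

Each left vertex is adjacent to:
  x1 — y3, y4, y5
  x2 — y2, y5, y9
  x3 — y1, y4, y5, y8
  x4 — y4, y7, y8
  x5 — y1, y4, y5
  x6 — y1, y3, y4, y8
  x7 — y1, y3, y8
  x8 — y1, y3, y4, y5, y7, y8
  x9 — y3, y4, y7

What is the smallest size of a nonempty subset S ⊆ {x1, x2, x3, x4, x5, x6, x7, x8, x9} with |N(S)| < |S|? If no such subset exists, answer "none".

7

Take S = {x1, x3, x4, x5, x6, x7, x8}. Its neighbourhood is {y1, y3, y4, y5, y7, y8}, so |N(S)| = 6 < |S| = 7.
Every subset of size less than 7 has at least as many neighbours as members, so 7 is the minimum.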